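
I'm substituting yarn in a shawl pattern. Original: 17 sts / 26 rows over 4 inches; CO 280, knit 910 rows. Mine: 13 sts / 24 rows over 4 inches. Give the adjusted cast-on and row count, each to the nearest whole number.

Stitches: 280 × 13/17 = 214.12 → 214.
Rows: 910 × 24/26 = 840.00 → 840.

Cast on 214 stitches; work 840 rows.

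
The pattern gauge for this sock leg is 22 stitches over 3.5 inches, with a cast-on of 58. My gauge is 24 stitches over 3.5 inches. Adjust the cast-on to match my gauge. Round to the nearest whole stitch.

Scale factor = 24 / 22 = 1.091.
58 × 24 / 22 = 63.27 sts.
→ 63 sts.

63 stitches.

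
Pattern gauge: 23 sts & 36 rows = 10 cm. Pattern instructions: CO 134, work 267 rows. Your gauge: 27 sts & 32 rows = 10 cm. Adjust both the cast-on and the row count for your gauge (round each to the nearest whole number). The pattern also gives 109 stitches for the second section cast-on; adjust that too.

Cast on 157 stitches; work 237 rows; second section cast-on 128 stitches.

Stitches: 134 × 27/23 = 157.30 → 157.
Rows: 267 × 32/36 = 237.33 → 237.
second section cast-on: 109 × 27/23 = 127.96 → 128.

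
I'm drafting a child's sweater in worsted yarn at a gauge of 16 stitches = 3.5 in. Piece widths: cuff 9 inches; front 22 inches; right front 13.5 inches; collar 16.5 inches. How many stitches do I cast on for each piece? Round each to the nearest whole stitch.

cuff 41; front 101; right front 62; collar 75.

Rate = 16/3.5 = 4.571 sts per in.
cuff: 9 × 4.571 = 41.14 → 41.
front: 22 × 4.571 = 100.57 → 101.
right front: 13.5 × 4.571 = 61.71 → 62.
collar: 16.5 × 4.571 = 75.43 → 75.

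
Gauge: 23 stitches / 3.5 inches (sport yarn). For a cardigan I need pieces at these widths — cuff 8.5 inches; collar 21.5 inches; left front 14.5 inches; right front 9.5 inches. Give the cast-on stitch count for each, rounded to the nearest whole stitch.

Rate = 23/3.5 = 6.571 sts per in.
cuff: 8.5 × 6.571 = 55.86 → 56.
collar: 21.5 × 6.571 = 141.29 → 141.
left front: 14.5 × 6.571 = 95.29 → 95.
right front: 9.5 × 6.571 = 62.43 → 62.

cuff 56; collar 141; left front 95; right front 62.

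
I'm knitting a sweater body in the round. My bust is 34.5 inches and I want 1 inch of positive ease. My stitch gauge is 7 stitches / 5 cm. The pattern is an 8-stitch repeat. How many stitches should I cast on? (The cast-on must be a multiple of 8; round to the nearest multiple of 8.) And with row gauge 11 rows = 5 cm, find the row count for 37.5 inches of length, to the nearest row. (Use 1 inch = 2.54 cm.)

Finished = 34.5 + 1 = 35.5 inches.
35.5 inches × 2.54 = 90.17 cm.
7/5 = 1.4 sts per cm; 90.17 × 1.4 = 126.24 sts.
Nearest multiple of 8 → 128.
37.5 inches = 95.25 cm; × 2.2 = 209.55 → 210 rows.

Cast on 128 stitches; work 210 rows.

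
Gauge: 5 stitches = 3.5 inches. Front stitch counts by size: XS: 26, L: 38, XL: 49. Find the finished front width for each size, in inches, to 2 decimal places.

XS 18.20 inches; L 26.60 inches; XL 34.30 inches.

5/3.5 = 1.429 sts per in.
XS: 26 / 1.429 = 18.200 → 18.20 in.
L: 38 / 1.429 = 26.600 → 26.60 in.
XL: 49 / 1.429 = 34.300 → 34.30 in.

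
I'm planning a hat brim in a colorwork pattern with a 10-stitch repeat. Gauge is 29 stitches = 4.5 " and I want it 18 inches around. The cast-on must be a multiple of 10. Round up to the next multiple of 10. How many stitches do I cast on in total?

29 / 4.5 = 6.444 sts per inch.
18 × 6.444 = 116.00 sts.
Next multiple of 10: 120.

120 stitches.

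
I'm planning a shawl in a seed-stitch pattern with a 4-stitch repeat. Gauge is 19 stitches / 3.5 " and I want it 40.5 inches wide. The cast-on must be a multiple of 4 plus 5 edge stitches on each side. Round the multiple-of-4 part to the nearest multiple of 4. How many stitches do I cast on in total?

19 / 3.5 = 5.429 sts per inch.
40.5 × 5.429 = 219.86 sts.
Less 10 edge sts → 209.86 for the repeat.
Nearest multiple of 4: 208.
Add back 10 edge sts → 218.

CO 218 sts.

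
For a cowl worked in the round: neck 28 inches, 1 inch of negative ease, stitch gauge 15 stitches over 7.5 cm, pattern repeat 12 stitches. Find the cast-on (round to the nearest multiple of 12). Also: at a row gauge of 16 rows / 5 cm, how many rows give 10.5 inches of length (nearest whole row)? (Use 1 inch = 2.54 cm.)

Finished = 28 − 1 = 27 inches.
27 inches × 2.54 = 68.58 cm.
15/7.5 = 2 sts per cm; 68.58 × 2 = 137.16 sts.
Nearest multiple of 12 → 132.
10.5 inches = 26.67 cm; × 3.2 = 85.34 → 85 rows.

Cast on 132 stitches; work 85 rows.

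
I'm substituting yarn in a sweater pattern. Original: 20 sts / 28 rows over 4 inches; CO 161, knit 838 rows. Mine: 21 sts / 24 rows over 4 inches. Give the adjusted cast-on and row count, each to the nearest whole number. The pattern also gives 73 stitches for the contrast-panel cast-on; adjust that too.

Cast on 169 stitches; work 718 rows; contrast-panel cast-on 77 stitches.

Stitches: 161 × 21/20 = 169.05 → 169.
Rows: 838 × 24/28 = 718.29 → 718.
contrast-panel cast-on: 73 × 21/20 = 76.65 → 77.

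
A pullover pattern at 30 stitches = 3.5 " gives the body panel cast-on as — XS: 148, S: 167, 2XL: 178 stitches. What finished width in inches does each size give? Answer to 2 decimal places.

30/3.5 = 8.571 sts per in.
XS: 148 / 8.571 = 17.267 → 17.27 in.
S: 167 / 8.571 = 19.483 → 19.48 in.
2XL: 178 / 8.571 = 20.767 → 20.77 in.

XS 17.27 inches; S 19.48 inches; 2XL 20.77 inches.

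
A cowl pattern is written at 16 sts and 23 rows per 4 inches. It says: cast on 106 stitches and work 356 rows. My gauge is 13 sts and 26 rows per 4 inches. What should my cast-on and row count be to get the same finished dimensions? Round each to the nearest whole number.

Stitches: 106 × 13/16 = 86.12 → 86.
Rows: 356 × 26/23 = 402.43 → 402.

Cast on 86 stitches; work 402 rows.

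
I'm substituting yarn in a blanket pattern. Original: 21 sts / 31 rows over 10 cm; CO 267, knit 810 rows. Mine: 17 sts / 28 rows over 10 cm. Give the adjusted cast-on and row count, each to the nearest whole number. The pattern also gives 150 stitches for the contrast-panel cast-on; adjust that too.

Stitches: 267 × 17/21 = 216.14 → 216.
Rows: 810 × 28/31 = 731.61 → 732.
contrast-panel cast-on: 150 × 17/21 = 121.43 → 121.

Cast on 216 stitches; work 732 rows; contrast-panel cast-on 121 stitches.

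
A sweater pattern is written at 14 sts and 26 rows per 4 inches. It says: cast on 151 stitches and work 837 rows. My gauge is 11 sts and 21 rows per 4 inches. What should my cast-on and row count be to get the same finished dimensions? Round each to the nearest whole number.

Cast on 119 stitches; work 676 rows.

Stitches: 151 × 11/14 = 118.64 → 119.
Rows: 837 × 21/26 = 676.04 → 676.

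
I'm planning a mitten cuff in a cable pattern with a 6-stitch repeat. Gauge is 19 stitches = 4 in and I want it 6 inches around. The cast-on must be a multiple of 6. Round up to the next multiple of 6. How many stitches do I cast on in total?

Cast on 30 stitches.

19 / 4 = 4.75 sts per inch.
6 × 4.75 = 28.50 sts.
Next multiple of 6: 30.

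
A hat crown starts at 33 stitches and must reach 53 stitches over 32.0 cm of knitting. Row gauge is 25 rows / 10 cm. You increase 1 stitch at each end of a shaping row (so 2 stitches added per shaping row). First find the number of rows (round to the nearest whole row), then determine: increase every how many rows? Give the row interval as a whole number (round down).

Increase every 8th row.

Rows = 32.0 × 2.5 = 80.0 → 80 rows.
Stitches to add: 20 → 10 shaping rows (at 2 st each).
80 / 10 = 8.00 → every 8 rows.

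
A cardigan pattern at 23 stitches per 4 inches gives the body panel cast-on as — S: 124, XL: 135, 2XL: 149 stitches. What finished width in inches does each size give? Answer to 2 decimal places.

23/4 = 5.75 sts per in.
S: 124 / 5.75 = 21.565 → 21.57 in.
XL: 135 / 5.75 = 23.478 → 23.48 in.
2XL: 149 / 5.75 = 25.913 → 25.91 in.

S 21.57 inches; XL 23.48 inches; 2XL 25.91 inches.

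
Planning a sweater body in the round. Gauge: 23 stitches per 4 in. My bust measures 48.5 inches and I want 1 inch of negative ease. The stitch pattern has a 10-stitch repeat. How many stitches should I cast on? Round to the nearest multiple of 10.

Finished = 48.5 − 1 = 47.5 inches.
23 / 4 = 5.75 sts/in.
47.5 × 5.75 = 273.12 sts.
Nearest multiple of 10: 270.

Cast on 270 stitches.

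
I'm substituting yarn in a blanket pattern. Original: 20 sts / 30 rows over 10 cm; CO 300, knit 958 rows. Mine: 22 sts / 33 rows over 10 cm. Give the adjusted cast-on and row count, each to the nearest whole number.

Stitches: 300 × 22/20 = 330.00 → 330.
Rows: 958 × 33/30 = 1053.80 → 1054.

Cast on 330 stitches; work 1054 rows.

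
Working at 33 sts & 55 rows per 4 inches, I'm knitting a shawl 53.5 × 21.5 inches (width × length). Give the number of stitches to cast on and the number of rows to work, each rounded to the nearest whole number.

Stitch gauge = 33/4 = 8.25 sts/in; 53.5 × 8.25 = 441.38 → 441 sts.
Row gauge = 55/4 = 13.75 rows/in; 21.5 × 13.75 = 295.62 → 296 rows.

Cast on 441 stitches and work 296 rows.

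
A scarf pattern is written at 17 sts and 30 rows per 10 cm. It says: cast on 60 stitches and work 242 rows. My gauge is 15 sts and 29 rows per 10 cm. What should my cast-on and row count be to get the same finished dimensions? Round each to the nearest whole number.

Stitches: 60 × 15/17 = 52.94 → 53.
Rows: 242 × 29/30 = 233.93 → 234.

Cast on 53 stitches; work 234 rows.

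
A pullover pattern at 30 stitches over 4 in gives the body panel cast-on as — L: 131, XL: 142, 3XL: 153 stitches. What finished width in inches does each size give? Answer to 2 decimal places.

L 17.47 inches; XL 18.93 inches; 3XL 20.40 inches.

30/4 = 7.5 sts per in.
L: 131 / 7.5 = 17.467 → 17.47 in.
XL: 142 / 7.5 = 18.933 → 18.93 in.
3XL: 153 / 7.5 = 20.400 → 20.40 in.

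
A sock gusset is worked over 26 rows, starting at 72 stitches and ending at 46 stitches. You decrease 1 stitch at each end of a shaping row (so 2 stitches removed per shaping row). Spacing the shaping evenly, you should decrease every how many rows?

Stitches to remove: |46 − 72| = 26.
Shaping rows needed: 26 / 2 = 13.
26 rows / 13 = every 2 rows.

Decrease every 2nd row.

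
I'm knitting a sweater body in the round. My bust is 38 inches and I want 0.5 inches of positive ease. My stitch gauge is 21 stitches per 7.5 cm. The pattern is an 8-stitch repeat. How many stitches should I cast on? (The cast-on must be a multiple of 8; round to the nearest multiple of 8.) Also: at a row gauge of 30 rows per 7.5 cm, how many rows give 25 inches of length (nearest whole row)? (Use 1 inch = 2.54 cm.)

Finished = 38 + 0.5 = 38.5 inches.
38.5 inches × 2.54 = 97.79 cm.
21/7.5 = 2.8 sts per cm; 97.79 × 2.8 = 273.81 sts.
Nearest multiple of 8 → 272.
25 inches = 63.50 cm; × 4 = 254.00 → 254 rows.

Cast on 272 stitches; work 254 rows.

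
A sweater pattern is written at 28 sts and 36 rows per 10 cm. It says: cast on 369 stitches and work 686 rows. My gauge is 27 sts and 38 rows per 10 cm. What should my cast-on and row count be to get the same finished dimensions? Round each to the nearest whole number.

Cast on 356 stitches; work 724 rows.

Stitches: 369 × 27/28 = 355.82 → 356.
Rows: 686 × 38/36 = 724.11 → 724.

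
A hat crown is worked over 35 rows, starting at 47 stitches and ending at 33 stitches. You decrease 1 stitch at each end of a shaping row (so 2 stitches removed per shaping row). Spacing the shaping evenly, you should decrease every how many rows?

Stitches to remove: |33 − 47| = 14.
Shaping rows needed: 14 / 2 = 7.
35 rows / 7 = every 5 rows.

Decrease every 5th row.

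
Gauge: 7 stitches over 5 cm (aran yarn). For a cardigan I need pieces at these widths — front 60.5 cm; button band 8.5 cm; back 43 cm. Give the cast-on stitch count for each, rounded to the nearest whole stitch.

front 85; button band 12; back 60.

Rate = 7/5 = 1.4 sts per cm.
front: 60.5 × 1.4 = 84.70 → 85.
button band: 8.5 × 1.4 = 11.90 → 12.
back: 43 × 1.4 = 60.20 → 60.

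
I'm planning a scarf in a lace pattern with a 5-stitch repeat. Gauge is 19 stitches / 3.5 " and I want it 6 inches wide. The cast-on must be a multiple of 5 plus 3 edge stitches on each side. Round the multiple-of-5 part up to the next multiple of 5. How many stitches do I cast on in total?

36 stitches.

19 / 3.5 = 5.429 sts per inch.
6 × 5.429 = 32.57 sts.
Less 6 edge sts → 26.57 for the repeat.
Next multiple of 5: 30.
Add back 6 edge sts → 36.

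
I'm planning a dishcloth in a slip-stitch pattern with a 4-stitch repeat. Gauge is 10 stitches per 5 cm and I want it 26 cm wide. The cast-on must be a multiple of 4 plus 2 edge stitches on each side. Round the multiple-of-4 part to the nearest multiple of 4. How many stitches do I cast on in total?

10 / 5 = 2 sts per cm.
26 × 2 = 52.00 sts.
Less 4 edge sts → 48.00 for the repeat.
Nearest multiple of 4: 48.
Add back 4 edge sts → 52.

CO 52 sts.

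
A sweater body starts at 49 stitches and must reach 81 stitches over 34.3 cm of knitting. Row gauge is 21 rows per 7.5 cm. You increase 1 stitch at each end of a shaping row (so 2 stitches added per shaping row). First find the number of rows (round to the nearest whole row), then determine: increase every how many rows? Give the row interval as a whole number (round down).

Increase every 6th row.

Rows = 34.3 × 2.8 = 96.0 → 96 rows.
Stitches to add: 32 → 16 shaping rows (at 2 st each).
96 / 16 = 6.00 → every 6 rows.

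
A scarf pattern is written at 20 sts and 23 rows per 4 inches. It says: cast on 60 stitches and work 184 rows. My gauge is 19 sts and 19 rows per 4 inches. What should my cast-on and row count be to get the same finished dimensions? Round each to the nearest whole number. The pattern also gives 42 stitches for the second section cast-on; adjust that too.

Stitches: 60 × 19/20 = 57.00 → 57.
Rows: 184 × 19/23 = 152.00 → 152.
second section cast-on: 42 × 19/20 = 39.90 → 40.

Cast on 57 stitches; work 152 rows; second section cast-on 40 stitches.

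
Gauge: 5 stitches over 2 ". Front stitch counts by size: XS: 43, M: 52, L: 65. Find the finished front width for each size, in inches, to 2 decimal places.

5/2 = 2.5 sts per in.
XS: 43 / 2.5 = 17.200 → 17.20 in.
M: 52 / 2.5 = 20.800 → 20.80 in.
L: 65 / 2.5 = 26.000 → 26.00 in.

XS 17.20 inches; M 20.80 inches; L 26.00 inches.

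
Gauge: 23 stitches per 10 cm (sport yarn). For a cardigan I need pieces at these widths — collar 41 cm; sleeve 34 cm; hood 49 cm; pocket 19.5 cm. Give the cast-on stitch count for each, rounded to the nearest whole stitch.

collar 94; sleeve 78; hood 113; pocket 45.

Rate = 23/10 = 2.3 sts per cm.
collar: 41 × 2.3 = 94.30 → 94.
sleeve: 34 × 2.3 = 78.20 → 78.
hood: 49 × 2.3 = 112.70 → 113.
pocket: 19.5 × 2.3 = 44.85 → 45.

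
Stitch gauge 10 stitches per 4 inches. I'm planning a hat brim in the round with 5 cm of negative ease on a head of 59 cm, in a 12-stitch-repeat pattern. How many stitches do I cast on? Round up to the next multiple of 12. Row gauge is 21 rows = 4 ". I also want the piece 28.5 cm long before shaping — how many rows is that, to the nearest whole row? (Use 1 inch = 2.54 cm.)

Finished = 59 − 5 = 54 cm.
54 cm × 1/2.54 = 21.26 inches.
10/4 = 2.5 sts per in; 21.26 × 2.5 = 53.15 sts.
Next multiple of 12 → 60.
28.5 cm = 11.22 inches; × 5.25 = 58.91 → 59 rows.

Cast on 60 stitches; work 59 rows.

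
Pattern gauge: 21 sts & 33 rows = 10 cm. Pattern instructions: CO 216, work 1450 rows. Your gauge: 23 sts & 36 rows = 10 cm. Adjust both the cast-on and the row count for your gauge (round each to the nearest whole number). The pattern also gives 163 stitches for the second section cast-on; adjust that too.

Cast on 237 stitches; work 1582 rows; second section cast-on 179 stitches.

Stitches: 216 × 23/21 = 236.57 → 237.
Rows: 1450 × 36/33 = 1581.82 → 1582.
second section cast-on: 163 × 23/21 = 178.52 → 179.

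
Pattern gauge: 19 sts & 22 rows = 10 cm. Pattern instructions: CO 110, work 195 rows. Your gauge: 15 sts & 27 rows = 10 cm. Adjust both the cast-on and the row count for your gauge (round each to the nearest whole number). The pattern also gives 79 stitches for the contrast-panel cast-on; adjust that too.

Stitches: 110 × 15/19 = 86.84 → 87.
Rows: 195 × 27/22 = 239.32 → 239.
contrast-panel cast-on: 79 × 15/19 = 62.37 → 62.

Cast on 87 stitches; work 239 rows; contrast-panel cast-on 62 stitches.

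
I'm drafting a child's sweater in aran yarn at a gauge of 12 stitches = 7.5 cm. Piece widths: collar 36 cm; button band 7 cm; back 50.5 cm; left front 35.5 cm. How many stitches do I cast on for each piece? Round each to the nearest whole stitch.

Rate = 12/7.5 = 1.6 sts per cm.
collar: 36 × 1.6 = 57.60 → 58.
button band: 7 × 1.6 = 11.20 → 11.
back: 50.5 × 1.6 = 80.80 → 81.
left front: 35.5 × 1.6 = 56.80 → 57.

collar 58; button band 11; back 81; left front 57.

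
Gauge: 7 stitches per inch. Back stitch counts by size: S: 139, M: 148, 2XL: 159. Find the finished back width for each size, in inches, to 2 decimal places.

S 19.86 inches; M 21.14 inches; 2XL 22.71 inches.

7/1 = 7 sts per in.
S: 139 / 7 = 19.857 → 19.86 in.
M: 148 / 7 = 21.143 → 21.14 in.
2XL: 159 / 7 = 22.714 → 22.71 in.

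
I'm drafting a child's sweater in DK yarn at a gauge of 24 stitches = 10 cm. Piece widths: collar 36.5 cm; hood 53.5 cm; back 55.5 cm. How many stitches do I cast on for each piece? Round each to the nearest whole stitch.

Rate = 24/10 = 2.4 sts per cm.
collar: 36.5 × 2.4 = 87.60 → 88.
hood: 53.5 × 2.4 = 128.40 → 128.
back: 55.5 × 2.4 = 133.20 → 133.

collar 88; hood 128; back 133.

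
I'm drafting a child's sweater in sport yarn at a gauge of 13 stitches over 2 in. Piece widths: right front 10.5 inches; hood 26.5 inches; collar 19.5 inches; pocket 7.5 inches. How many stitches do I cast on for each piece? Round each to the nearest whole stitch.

Rate = 13/2 = 6.5 sts per in.
right front: 10.5 × 6.5 = 68.25 → 68.
hood: 26.5 × 6.5 = 172.25 → 172.
collar: 19.5 × 6.5 = 126.75 → 127.
pocket: 7.5 × 6.5 = 48.75 → 49.

right front 68; hood 172; collar 127; pocket 49.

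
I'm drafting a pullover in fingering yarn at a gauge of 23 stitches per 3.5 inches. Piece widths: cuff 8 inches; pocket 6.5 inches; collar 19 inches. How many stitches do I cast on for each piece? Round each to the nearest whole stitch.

cuff 53; pocket 43; collar 125.

Rate = 23/3.5 = 6.571 sts per in.
cuff: 8 × 6.571 = 52.57 → 53.
pocket: 6.5 × 6.571 = 42.71 → 43.
collar: 19 × 6.571 = 124.86 → 125.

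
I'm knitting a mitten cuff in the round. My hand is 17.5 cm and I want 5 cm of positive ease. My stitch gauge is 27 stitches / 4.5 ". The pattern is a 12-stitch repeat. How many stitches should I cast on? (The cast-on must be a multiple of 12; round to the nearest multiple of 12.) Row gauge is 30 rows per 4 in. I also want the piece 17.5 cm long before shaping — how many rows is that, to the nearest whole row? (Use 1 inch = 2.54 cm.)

Cast on 48 stitches; work 52 rows.

Finished = 17.5 + 5 = 22.5 cm.
22.5 cm × 1/2.54 = 8.86 inches.
27/4.5 = 6 sts per in; 8.86 × 6 = 53.15 sts.
Nearest multiple of 12 → 48.
17.5 cm = 6.89 inches; × 7.5 = 51.67 → 52 rows.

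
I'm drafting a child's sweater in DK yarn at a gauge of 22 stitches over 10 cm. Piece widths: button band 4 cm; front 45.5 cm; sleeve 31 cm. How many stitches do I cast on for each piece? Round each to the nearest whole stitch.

button band 9; front 100; sleeve 68.

Rate = 22/10 = 2.2 sts per cm.
button band: 4 × 2.2 = 8.80 → 9.
front: 45.5 × 2.2 = 100.10 → 100.
sleeve: 31 × 2.2 = 68.20 → 68.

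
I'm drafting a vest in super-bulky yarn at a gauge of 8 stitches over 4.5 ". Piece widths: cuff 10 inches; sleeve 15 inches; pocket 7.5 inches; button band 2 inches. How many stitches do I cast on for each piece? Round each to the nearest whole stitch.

Rate = 8/4.5 = 1.778 sts per in.
cuff: 10 × 1.778 = 17.78 → 18.
sleeve: 15 × 1.778 = 26.67 → 27.
pocket: 7.5 × 1.778 = 13.33 → 13.
button band: 2 × 1.778 = 3.56 → 4.

cuff 18; sleeve 27; pocket 13; button band 4.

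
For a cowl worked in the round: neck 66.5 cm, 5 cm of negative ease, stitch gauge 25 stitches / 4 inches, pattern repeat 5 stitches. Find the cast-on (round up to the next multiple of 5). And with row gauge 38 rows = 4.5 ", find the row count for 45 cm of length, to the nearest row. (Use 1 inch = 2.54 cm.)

Finished = 66.5 − 5 = 61.5 cm.
61.5 cm × 1/2.54 = 24.21 inches.
25/4 = 6.25 sts per in; 24.21 × 6.25 = 151.33 sts.
Next multiple of 5 → 155.
45 cm = 17.72 inches; × 8.444 = 149.61 → 150 rows.

Cast on 155 stitches; work 150 rows.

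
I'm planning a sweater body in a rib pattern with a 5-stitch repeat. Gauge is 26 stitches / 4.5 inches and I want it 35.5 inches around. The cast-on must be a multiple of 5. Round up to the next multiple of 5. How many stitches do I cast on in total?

CO 210 sts.

26 / 4.5 = 5.778 sts per inch.
35.5 × 5.778 = 205.11 sts.
Next multiple of 5: 210.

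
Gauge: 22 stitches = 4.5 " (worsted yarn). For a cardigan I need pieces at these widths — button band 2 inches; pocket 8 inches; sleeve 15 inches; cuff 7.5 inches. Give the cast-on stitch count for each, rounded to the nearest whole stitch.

Rate = 22/4.5 = 4.889 sts per in.
button band: 2 × 4.889 = 9.78 → 10.
pocket: 8 × 4.889 = 39.11 → 39.
sleeve: 15 × 4.889 = 73.33 → 73.
cuff: 7.5 × 4.889 = 36.67 → 37.

button band 10; pocket 39; sleeve 73; cuff 37.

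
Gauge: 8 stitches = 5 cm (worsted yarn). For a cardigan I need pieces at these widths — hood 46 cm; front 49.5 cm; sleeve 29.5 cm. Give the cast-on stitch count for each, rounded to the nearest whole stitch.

Rate = 8/5 = 1.6 sts per cm.
hood: 46 × 1.6 = 73.60 → 74.
front: 49.5 × 1.6 = 79.20 → 79.
sleeve: 29.5 × 1.6 = 47.20 → 47.

hood 74; front 79; sleeve 47.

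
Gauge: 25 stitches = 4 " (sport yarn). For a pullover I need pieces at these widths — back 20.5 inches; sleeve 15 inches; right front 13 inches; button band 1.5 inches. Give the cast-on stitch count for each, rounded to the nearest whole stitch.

Rate = 25/4 = 6.25 sts per in.
back: 20.5 × 6.25 = 128.12 → 128.
sleeve: 15 × 6.25 = 93.75 → 94.
right front: 13 × 6.25 = 81.25 → 81.
button band: 1.5 × 6.25 = 9.38 → 9.

back 128; sleeve 94; right front 81; button band 9.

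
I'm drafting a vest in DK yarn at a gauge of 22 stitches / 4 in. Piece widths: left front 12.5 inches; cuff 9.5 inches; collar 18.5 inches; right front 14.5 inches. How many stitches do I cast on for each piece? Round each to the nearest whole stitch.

Rate = 22/4 = 5.5 sts per in.
left front: 12.5 × 5.5 = 68.75 → 69.
cuff: 9.5 × 5.5 = 52.25 → 52.
collar: 18.5 × 5.5 = 101.75 → 102.
right front: 14.5 × 5.5 = 79.75 → 80.

left front 69; cuff 52; collar 102; right front 80.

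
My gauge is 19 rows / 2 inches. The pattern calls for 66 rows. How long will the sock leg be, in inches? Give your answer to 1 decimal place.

19 rows / 2 inch = 9.5 rows per inch.
66 / 9.5 = 6.95 inches.

6.9 inches.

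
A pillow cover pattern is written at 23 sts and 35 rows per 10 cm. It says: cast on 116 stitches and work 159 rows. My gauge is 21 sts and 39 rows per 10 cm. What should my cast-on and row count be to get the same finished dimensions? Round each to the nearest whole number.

Cast on 106 stitches; work 177 rows.

Stitches: 116 × 21/23 = 105.91 → 106.
Rows: 159 × 39/35 = 177.17 → 177.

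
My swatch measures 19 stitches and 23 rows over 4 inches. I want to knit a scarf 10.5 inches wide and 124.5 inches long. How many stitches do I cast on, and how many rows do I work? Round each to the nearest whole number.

Stitch gauge = 19/4 = 4.75 sts/in; 10.5 × 4.75 = 49.88 → 50 sts.
Row gauge = 23/4 = 5.75 rows/in; 124.5 × 5.75 = 715.88 → 716 rows.

Cast on 50 stitches and work 716 rows.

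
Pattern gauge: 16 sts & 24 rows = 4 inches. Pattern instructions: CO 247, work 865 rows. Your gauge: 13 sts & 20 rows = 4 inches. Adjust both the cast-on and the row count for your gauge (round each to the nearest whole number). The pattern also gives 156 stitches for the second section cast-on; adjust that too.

Stitches: 247 × 13/16 = 200.69 → 201.
Rows: 865 × 20/24 = 720.83 → 721.
second section cast-on: 156 × 13/16 = 126.75 → 127.

Cast on 201 stitches; work 721 rows; second section cast-on 127 stitches.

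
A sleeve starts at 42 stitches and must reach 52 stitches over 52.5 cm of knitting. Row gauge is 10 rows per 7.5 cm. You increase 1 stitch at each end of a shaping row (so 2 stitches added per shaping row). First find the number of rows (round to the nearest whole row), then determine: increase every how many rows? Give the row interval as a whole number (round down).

Increase every 14th row.

Rows = 52.5 × 1.333 = 70.0 → 70 rows.
Stitches to add: 10 → 5 shaping rows (at 2 st each).
70 / 5 = 14.00 → every 14 rows.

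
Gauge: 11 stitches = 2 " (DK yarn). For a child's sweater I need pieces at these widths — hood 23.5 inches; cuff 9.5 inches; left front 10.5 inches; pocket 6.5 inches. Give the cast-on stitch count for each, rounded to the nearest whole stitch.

Rate = 11/2 = 5.5 sts per in.
hood: 23.5 × 5.5 = 129.25 → 129.
cuff: 9.5 × 5.5 = 52.25 → 52.
left front: 10.5 × 5.5 = 57.75 → 58.
pocket: 6.5 × 5.5 = 35.75 → 36.

hood 129; cuff 52; left front 58; pocket 36.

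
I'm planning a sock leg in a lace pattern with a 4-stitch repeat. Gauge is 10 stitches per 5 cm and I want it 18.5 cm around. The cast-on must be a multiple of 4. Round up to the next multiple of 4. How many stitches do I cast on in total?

Cast on 40 stitches.

10 / 5 = 2 sts per cm.
18.5 × 2 = 37.00 sts.
Next multiple of 4: 40.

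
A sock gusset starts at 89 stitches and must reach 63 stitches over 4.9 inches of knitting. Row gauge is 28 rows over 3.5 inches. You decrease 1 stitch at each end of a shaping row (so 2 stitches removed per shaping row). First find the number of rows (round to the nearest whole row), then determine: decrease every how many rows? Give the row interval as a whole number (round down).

Decrease every 3rd row.

Rows = 4.9 × 8 = 39.2 → 39 rows.
Stitches to remove: 26 → 13 shaping rows (at 2 st each).
39 / 13 = 3.00 → every 3 rows.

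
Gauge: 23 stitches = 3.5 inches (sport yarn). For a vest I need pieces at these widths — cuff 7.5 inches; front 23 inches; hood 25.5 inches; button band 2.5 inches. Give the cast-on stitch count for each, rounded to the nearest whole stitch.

cuff 49; front 151; hood 168; button band 16.

Rate = 23/3.5 = 6.571 sts per in.
cuff: 7.5 × 6.571 = 49.29 → 49.
front: 23 × 6.571 = 151.14 → 151.
hood: 25.5 × 6.571 = 167.57 → 168.
button band: 2.5 × 6.571 = 16.43 → 16.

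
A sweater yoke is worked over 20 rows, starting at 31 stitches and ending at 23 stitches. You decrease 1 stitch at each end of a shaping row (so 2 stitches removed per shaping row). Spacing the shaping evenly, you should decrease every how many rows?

Stitches to remove: |23 − 31| = 8.
Shaping rows needed: 8 / 2 = 4.
20 rows / 4 = every 5 rows.

Decrease every 5th row.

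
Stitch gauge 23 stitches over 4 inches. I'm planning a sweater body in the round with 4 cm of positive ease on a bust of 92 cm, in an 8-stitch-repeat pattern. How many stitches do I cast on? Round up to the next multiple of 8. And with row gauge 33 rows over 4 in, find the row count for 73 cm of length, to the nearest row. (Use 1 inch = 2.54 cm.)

Cast on 224 stitches; work 237 rows.

Finished = 92 + 4 = 96 cm.
96 cm × 1/2.54 = 37.80 inches.
23/4 = 5.75 sts per in; 37.80 × 5.75 = 217.32 sts.
Next multiple of 8 → 224.
73 cm = 28.74 inches; × 8.25 = 237.11 → 237 rows.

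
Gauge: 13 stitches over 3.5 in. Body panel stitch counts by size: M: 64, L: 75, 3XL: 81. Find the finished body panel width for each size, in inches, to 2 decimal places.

13/3.5 = 3.714 sts per in.
M: 64 / 3.714 = 17.231 → 17.23 in.
L: 75 / 3.714 = 20.192 → 20.19 in.
3XL: 81 / 3.714 = 21.808 → 21.81 in.

M 17.23 inches; L 20.19 inches; 3XL 21.81 inches.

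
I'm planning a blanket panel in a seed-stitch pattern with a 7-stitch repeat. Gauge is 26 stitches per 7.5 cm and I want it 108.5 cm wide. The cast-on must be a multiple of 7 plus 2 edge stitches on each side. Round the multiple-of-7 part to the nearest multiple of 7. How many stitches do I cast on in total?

26 / 7.5 = 3.467 sts per cm.
108.5 × 3.467 = 376.13 sts.
Less 4 edge sts → 372.13 for the repeat.
Nearest multiple of 7: 371.
Add back 4 edge sts → 375.

CO 375 sts.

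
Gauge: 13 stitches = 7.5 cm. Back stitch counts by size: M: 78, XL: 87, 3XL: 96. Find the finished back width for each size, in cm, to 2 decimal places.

13/7.5 = 1.733 sts per cm.
M: 78 / 1.733 = 45.000 → 45.00 cm.
XL: 87 / 1.733 = 50.192 → 50.19 cm.
3XL: 96 / 1.733 = 55.385 → 55.38 cm.

M 45.00 cm; XL 50.19 cm; 3XL 55.38 cm.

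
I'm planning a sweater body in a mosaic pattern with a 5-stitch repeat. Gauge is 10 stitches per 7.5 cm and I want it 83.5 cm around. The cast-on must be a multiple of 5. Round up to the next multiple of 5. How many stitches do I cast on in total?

CO 115 sts.

10 / 7.5 = 1.333 sts per cm.
83.5 × 1.333 = 111.33 sts.
Next multiple of 5: 115.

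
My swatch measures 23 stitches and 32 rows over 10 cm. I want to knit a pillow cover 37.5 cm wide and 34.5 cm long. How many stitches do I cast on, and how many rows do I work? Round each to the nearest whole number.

Stitch gauge = 23/10 = 2.3 sts/cm; 37.5 × 2.3 = 86.25 → 86 sts.
Row gauge = 32/10 = 3.2 rows/cm; 34.5 × 3.2 = 110.40 → 110 rows.

Cast on 86 stitches and work 110 rows.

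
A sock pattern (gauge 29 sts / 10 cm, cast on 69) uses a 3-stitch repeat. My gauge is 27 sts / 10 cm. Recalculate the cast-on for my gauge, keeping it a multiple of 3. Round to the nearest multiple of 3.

Cast on 63 stitches.

69 × 27 / 29 = 64.24.
Nearest multiple of 3: 63.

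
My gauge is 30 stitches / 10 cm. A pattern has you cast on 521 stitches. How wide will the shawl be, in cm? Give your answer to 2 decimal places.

30 stitches / 10 cm = 3 stitches per cm.
521 / 3 = 173.667 cm.

173.67 cm.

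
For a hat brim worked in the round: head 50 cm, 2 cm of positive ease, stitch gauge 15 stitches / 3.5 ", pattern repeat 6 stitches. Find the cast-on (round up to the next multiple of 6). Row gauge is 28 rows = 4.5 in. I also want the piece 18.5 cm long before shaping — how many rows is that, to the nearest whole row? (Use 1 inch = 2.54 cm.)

Finished = 50 + 2 = 52 cm.
52 cm × 1/2.54 = 20.47 inches.
15/3.5 = 4.286 sts per in; 20.47 × 4.286 = 87.74 sts.
Next multiple of 6 → 90.
18.5 cm = 7.28 inches; × 6.222 = 45.32 → 45 rows.

Cast on 90 stitches; work 45 rows.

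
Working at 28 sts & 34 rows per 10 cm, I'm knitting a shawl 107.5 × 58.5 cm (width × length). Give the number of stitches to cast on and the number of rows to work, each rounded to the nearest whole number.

Stitch gauge = 28/10 = 2.8 sts/cm; 107.5 × 2.8 = 301.00 → 301 sts.
Row gauge = 34/10 = 3.4 rows/cm; 58.5 × 3.4 = 198.90 → 199 rows.

Cast on 301 stitches and work 199 rows.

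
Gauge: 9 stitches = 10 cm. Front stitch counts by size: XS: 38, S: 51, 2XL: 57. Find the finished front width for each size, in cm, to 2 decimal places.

9/10 = 0.9 sts per cm.
XS: 38 / 0.9 = 42.222 → 42.22 cm.
S: 51 / 0.9 = 56.667 → 56.67 cm.
2XL: 57 / 0.9 = 63.333 → 63.33 cm.

XS 42.22 cm; S 56.67 cm; 2XL 63.33 cm.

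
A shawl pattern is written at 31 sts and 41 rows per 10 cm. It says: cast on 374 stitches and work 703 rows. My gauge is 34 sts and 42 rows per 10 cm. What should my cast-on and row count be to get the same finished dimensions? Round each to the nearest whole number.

Stitches: 374 × 34/31 = 410.19 → 410.
Rows: 703 × 42/41 = 720.15 → 720.

Cast on 410 stitches; work 720 rows.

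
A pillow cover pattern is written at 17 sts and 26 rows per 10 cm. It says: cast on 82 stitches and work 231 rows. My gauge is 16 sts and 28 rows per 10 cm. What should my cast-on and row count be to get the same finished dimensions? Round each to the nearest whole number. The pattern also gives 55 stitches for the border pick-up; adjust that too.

Cast on 77 stitches; work 249 rows; border pick-up 52 stitches.

Stitches: 82 × 16/17 = 77.18 → 77.
Rows: 231 × 28/26 = 248.77 → 249.
border pick-up: 55 × 16/17 = 51.76 → 52.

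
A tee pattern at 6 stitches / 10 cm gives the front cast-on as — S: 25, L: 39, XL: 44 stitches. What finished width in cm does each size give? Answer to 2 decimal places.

6/10 = 0.6 sts per cm.
S: 25 / 0.6 = 41.667 → 41.67 cm.
L: 39 / 0.6 = 65.000 → 65.00 cm.
XL: 44 / 0.6 = 73.333 → 73.33 cm.

S 41.67 cm; L 65.00 cm; XL 73.33 cm.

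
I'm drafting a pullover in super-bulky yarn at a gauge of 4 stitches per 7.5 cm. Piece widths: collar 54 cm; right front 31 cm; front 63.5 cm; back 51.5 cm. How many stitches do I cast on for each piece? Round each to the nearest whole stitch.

Rate = 4/7.5 = 0.533 sts per cm.
collar: 54 × 0.533 = 28.80 → 29.
right front: 31 × 0.533 = 16.53 → 17.
front: 63.5 × 0.533 = 33.87 → 34.
back: 51.5 × 0.533 = 27.47 → 27.

collar 29; right front 17; front 34; back 27.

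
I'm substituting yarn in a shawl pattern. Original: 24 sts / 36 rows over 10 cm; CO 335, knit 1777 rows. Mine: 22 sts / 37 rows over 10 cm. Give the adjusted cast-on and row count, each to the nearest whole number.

Stitches: 335 × 22/24 = 307.08 → 307.
Rows: 1777 × 37/36 = 1826.36 → 1826.

Cast on 307 stitches; work 1826 rows.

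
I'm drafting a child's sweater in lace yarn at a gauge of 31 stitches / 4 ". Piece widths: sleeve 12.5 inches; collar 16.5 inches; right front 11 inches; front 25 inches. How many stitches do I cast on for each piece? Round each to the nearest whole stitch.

sleeve 97; collar 128; right front 85; front 194.

Rate = 31/4 = 7.75 sts per in.
sleeve: 12.5 × 7.75 = 96.88 → 97.
collar: 16.5 × 7.75 = 127.88 → 128.
right front: 11 × 7.75 = 85.25 → 85.
front: 25 × 7.75 = 193.75 → 194.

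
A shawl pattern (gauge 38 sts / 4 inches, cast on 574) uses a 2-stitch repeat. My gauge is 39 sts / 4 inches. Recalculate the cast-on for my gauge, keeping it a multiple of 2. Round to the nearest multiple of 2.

Cast on 590 stitches.

574 × 39 / 38 = 589.11.
Nearest multiple of 2: 590.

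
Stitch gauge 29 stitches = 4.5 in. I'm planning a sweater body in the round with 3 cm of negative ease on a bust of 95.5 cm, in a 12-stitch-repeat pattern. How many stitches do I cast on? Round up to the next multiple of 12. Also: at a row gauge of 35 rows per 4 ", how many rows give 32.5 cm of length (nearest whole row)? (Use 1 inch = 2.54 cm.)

Cast on 240 stitches; work 112 rows.

Finished = 95.5 − 3 = 92.5 cm.
92.5 cm × 1/2.54 = 36.42 inches.
29/4.5 = 6.444 sts per in; 36.42 × 6.444 = 234.69 sts.
Next multiple of 12 → 240.
32.5 cm = 12.80 inches; × 8.75 = 111.96 → 112 rows.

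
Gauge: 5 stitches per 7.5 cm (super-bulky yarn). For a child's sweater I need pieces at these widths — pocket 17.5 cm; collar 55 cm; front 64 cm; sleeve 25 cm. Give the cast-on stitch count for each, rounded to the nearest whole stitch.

pocket 12; collar 37; front 43; sleeve 17.

Rate = 5/7.5 = 0.667 sts per cm.
pocket: 17.5 × 0.667 = 11.67 → 12.
collar: 55 × 0.667 = 36.67 → 37.
front: 64 × 0.667 = 42.67 → 43.
sleeve: 25 × 0.667 = 16.67 → 17.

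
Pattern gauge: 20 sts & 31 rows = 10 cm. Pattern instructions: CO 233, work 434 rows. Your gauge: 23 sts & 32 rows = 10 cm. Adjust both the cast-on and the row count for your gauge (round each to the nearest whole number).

Cast on 268 stitches; work 448 rows.

Stitches: 233 × 23/20 = 267.95 → 268.
Rows: 434 × 32/31 = 448.00 → 448.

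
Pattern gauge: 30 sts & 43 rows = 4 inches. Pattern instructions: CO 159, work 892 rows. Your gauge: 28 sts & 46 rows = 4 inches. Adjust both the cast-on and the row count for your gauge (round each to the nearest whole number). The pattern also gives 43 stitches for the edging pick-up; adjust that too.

Stitches: 159 × 28/30 = 148.40 → 148.
Rows: 892 × 46/43 = 954.23 → 954.
edging pick-up: 43 × 28/30 = 40.13 → 40.

Cast on 148 stitches; work 954 rows; edging pick-up 40 stitches.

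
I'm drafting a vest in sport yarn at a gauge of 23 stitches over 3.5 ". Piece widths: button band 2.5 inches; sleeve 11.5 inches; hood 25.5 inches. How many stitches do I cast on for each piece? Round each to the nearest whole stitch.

Rate = 23/3.5 = 6.571 sts per in.
button band: 2.5 × 6.571 = 16.43 → 16.
sleeve: 11.5 × 6.571 = 75.57 → 76.
hood: 25.5 × 6.571 = 167.57 → 168.

button band 16; sleeve 76; hood 168.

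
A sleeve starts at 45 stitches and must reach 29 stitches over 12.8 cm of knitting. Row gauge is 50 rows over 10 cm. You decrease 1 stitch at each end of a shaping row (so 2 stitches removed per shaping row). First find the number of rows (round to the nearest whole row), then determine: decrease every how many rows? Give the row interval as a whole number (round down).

Rows = 12.8 × 5 = 64.0 → 64 rows.
Stitches to remove: 16 → 8 shaping rows (at 2 st each).
64 / 8 = 8.00 → every 8 rows.

Decrease every 8th row.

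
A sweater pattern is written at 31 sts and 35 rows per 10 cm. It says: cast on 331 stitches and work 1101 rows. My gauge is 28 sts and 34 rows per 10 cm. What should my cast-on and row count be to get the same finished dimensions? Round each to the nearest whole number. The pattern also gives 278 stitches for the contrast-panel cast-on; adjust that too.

Cast on 299 stitches; work 1070 rows; contrast-panel cast-on 251 stitches.

Stitches: 331 × 28/31 = 298.97 → 299.
Rows: 1101 × 34/35 = 1069.54 → 1070.
contrast-panel cast-on: 278 × 28/31 = 251.10 → 251.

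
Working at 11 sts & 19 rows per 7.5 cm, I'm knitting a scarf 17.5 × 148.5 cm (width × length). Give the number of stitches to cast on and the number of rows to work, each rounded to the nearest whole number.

Cast on 26 stitches and work 376 rows.

Stitch gauge = 11/7.5 = 1.467 sts/cm; 17.5 × 1.467 = 25.67 → 26 sts.
Row gauge = 19/7.5 = 2.533 rows/cm; 148.5 × 2.533 = 376.20 → 376 rows.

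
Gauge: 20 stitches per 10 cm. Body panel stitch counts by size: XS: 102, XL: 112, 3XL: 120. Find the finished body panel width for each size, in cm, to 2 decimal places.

XS 51.00 cm; XL 56.00 cm; 3XL 60.00 cm.

20/10 = 2 sts per cm.
XS: 102 / 2 = 51.000 → 51.00 cm.
XL: 112 / 2 = 56.000 → 56.00 cm.
3XL: 120 / 2 = 60.000 → 60.00 cm.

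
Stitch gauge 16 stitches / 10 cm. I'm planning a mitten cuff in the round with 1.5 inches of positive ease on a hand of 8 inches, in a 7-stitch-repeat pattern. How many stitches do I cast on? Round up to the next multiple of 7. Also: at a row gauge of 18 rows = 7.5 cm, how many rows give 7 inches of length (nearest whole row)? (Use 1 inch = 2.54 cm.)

Cast on 42 stitches; work 43 rows.

Finished = 8 + 1.5 = 9.5 inches.
9.5 inches × 2.54 = 24.13 cm.
16/10 = 1.6 sts per cm; 24.13 × 1.6 = 38.61 sts.
Next multiple of 7 → 42.
7 inches = 17.78 cm; × 2.4 = 42.67 → 43 rows.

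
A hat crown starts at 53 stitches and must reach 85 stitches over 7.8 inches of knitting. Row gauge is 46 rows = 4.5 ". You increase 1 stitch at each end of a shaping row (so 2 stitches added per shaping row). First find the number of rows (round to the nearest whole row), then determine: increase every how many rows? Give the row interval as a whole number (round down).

Rows = 7.8 × 10.222 = 79.7 → 80 rows.
Stitches to add: 32 → 16 shaping rows (at 2 st each).
80 / 16 = 5.00 → every 5 rows.

Increase every 5th row.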